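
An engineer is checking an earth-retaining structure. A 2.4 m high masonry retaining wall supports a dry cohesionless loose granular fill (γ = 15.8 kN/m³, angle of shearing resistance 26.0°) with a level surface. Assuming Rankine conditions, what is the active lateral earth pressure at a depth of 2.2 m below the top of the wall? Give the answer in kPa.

13.6 kPa

K_a = (1 − sin φ)/(1 + sin φ) = 0.3905.
σ_h = K_a γ z = 0.3905 × 15.8 × 2.2 = 13.57 kPa.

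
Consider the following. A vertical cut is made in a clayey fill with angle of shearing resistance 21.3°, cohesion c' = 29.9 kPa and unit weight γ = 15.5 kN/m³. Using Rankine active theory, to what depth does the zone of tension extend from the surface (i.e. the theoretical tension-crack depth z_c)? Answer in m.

5.65 m

K_a = tan²(45° − 21.3°/2) = 0.4671; √K_a = 0.6834.
The active pressure is zero where K_a γ z = 2c√K_a, so z_c = 2c/(γ√K_a) = 2×29.9/(15.5×0.6834) = 5.645 m.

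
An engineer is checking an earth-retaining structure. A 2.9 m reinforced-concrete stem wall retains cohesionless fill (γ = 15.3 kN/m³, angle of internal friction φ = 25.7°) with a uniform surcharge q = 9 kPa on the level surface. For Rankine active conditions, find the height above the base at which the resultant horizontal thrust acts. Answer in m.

K_a = 0.3950.
Triangular part P₁ = ½K_aγH² = 25.41 at H/3 = 0.9667 m; rectangular part P₂ = K_a q H = 10.31 at H/2 = 1.450 m.
ȳ = (P₁·0.9667 + P₂·1.450)/(P₁+P₂) = 1.106 m.

1.11 m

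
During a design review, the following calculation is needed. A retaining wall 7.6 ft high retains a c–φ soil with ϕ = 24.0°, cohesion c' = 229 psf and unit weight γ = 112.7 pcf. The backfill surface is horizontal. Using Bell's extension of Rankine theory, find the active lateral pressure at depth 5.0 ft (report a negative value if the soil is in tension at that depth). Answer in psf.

-59.8 psf

K_a = (1 − sin φ)/(1 + sin φ) = 0.4217.
σ_a = K_a γ z − 2c√K_a = 0.4217×112.7×5.0 − 2×229×0.6494 = -59.78 psf.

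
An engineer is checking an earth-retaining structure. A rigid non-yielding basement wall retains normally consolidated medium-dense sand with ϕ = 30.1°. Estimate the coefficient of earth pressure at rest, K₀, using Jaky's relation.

0.498

K₀ = 1 − sin φ' = 1 − sin 30.1° = 0.4985.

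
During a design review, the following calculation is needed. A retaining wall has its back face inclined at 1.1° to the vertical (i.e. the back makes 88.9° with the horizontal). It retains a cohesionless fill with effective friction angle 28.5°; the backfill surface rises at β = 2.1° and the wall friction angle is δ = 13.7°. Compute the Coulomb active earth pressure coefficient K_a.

K_a = sin²(α+φ) / [sin²α · sin(α−δ) · (1 + √{sin(φ+δ)sin(φ−β) / (sin(α−δ)sin(α+β))})²].
With α = 88.9°, φ = 28.5°, δ = 13.7°, β = 2.1°: K_a = 0.3369.

0.337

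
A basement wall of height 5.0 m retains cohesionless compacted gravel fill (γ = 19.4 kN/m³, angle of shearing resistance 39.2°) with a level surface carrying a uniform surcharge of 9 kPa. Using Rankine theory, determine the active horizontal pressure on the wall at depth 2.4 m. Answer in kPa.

12.5 kPa

K_a = (1 − sin φ)/(1 + sin φ) = 0.2255.
σ_v = γz + q = 19.4 × 2.4 + 9 = 55.56 kPa.
σ_h = K_a σ_v = 0.2255 × 55.56 = 12.53 kPa.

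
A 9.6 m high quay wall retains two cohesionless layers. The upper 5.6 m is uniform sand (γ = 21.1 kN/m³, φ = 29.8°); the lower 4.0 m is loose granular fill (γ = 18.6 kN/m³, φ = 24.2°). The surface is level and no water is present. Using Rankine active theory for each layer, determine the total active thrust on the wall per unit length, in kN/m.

K_a1 = tan²(45°−29.8°/2) = 0.3360; K_a2 = tan²(45°−24.2°/2) = 0.4185.
Layer 1: σ at base = K_a1 γ₁ h₁ = 39.71 kPa; P₁ = ½×39.71×5.6 = 111.2.
Layer 2: σ_v at top = γ₁h₁ = 118.2; σ_h top = K_a2×118.2 = 49.45; σ_h base = K_a2×(118.2+18.6×4.0) = 80.59.
P₂ = ½(49.45+80.59)×4.0 = 260.1. Total P_a = 111.2+260.1 = 371.3 kN/m.

371 kN/m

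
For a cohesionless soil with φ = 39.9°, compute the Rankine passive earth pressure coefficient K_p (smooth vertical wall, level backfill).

4.58

K_p = (1 + sin φ)/(1 − sin φ) = tan²(45° + 39.9°/2) = 4.578.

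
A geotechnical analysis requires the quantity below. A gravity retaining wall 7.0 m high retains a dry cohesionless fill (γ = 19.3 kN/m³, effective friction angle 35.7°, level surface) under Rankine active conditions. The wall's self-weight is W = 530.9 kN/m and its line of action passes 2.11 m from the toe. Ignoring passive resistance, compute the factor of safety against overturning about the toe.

K_a = tan²(45° − 35.7°/2) = 0.2630.
P_a = ½K_aγH² = 0.5×0.2630×19.3×7.0² = 124.4 kN/m, acting at H/3 = 2.333 m above the base.
Overturning moment M_o = P_a × H/3 = 124.4 × 2.333 = 290.2.
Resisting moment M_r = W × 2.11 = 530.9 × 2.11 = 1120.
FS_overturning = M_r/M_o = 1120/290.2 = 3.861.

3.86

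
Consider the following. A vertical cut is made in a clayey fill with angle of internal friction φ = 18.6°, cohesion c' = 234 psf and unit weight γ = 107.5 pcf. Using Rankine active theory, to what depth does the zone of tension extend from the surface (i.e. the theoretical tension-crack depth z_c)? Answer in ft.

K_a = tan²(45° − 18.6°/2) = 0.5163; √K_a = 0.7186.
The active pressure is zero where K_a γ z = 2c√K_a, so z_c = 2c/(γ√K_a) = 2×234/(107.5×0.7186) = 6.059 ft.

6.06 ft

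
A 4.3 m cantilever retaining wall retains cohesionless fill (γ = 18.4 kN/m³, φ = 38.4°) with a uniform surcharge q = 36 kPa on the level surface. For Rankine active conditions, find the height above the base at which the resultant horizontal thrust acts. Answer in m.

1.77 m

K_a = 0.2337.
Triangular part P₁ = ½K_aγH² = 39.75 at H/3 = 1.433 m; rectangular part P₂ = K_a q H = 36.18 at H/2 = 2.150 m.
ȳ = (P₁·1.433 + P₂·2.150)/(P₁+P₂) = 1.775 m.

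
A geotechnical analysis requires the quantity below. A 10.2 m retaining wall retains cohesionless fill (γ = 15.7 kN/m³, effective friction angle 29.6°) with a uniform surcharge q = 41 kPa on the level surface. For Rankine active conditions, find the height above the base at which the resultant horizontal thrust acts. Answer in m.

3.98 m

K_a = 0.3387.
Triangular part P₁ = ½K_aγH² = 276.7 at H/3 = 3.400 m; rectangular part P₂ = K_a q H = 141.7 at H/2 = 5.100 m.
ȳ = (P₁·3.400 + P₂·5.100)/(P₁+P₂) = 3.976 m.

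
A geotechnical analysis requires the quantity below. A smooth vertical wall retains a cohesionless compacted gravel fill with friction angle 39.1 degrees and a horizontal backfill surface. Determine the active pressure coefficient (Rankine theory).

0.226

K_a = (1 − sin φ)/(1 + sin φ) = (1 − sin 39.1°)/(1 + sin 39.1°) = 0.2265.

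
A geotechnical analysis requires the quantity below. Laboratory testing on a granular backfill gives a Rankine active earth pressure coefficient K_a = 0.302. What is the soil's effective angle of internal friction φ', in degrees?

K_a = tan²(45° − φ/2) ⇒ 45° − φ/2 = arctan(√0.302) = 28.79°.
φ = 2(45° − 28.79°) = 32.42°.

32.4°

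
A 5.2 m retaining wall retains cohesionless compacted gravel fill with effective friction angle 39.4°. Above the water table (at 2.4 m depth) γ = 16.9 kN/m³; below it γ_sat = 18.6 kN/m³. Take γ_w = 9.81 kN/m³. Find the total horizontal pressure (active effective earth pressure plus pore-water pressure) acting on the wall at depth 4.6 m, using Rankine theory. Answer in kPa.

35.0 kPa

K_a = (1 − sin φ)/(1 + sin φ) = 0.2234.
γ' = 18.6 − 9.81 = 8.790 kN/m³.
Effective vertical stress at 4.6 m: σ'_v = 16.9×2.4 + 8.790×2.20 = 59.90 kPa.
σ'_h = K_a σ'_v = 0.2234 × 59.90 = 13.38 kPa; u = γ_w × 2.20 = 21.58 kPa.
Total σ_h = 13.38 + 21.58 = 34.97 kPa.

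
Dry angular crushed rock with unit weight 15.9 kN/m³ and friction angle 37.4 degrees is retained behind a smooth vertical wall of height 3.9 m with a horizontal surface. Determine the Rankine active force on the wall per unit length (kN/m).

29.5 kN/m

K_a = tan²(45° − φ/2) = 0.2443.
P_a = ½ K_a γ H² = 0.5 × 0.2443 × 15.9 × 3.9² = 29.54 kN/m.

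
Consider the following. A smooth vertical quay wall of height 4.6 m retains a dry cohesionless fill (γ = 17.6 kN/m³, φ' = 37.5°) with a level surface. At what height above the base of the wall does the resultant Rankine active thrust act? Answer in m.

1.53 m

K_a = 0.2432.
The pressure distribution is triangular, so the resultant acts at H/3 above the base = 4.6/3 = 1.533 m.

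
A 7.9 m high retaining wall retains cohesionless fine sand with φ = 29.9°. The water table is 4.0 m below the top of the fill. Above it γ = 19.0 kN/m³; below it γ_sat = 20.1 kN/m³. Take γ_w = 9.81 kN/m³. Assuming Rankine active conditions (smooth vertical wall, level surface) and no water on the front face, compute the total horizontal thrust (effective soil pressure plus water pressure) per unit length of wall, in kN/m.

K_a = tan²(45° − φ/2) = 0.3347.
γ' = 20.1 − 9.81 = 10.29 kN/m³. Depth below WT = 3.9 m.
σ'_h at WT = K_a γ d_w = 25.44 kPa; at base = 25.44 + K_a γ' × 3.9 = 38.87 kPa.
P₁ (0–4.0 m) = ½×25.44×4.0 = 50.87. P₂ (4.0–7.9 m) = ½(25.44+38.87)×3.9 = 125.4.
P_w = ½ γ_w h₂² = 0.5×9.81×3.9² = 74.61. Total = 50.87+125.4+74.61 = 250.9 kN/m.

251 kN/m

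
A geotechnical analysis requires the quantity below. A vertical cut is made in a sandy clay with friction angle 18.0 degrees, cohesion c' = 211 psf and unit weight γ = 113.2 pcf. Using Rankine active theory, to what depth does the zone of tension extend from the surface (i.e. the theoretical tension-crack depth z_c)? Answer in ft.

5.13 ft

K_a = tan²(45° − 18.0°/2) = 0.5279; √K_a = 0.7265.
The active pressure is zero where K_a γ z = 2c√K_a, so z_c = 2c/(γ√K_a) = 2×211/(113.2×0.7265) = 5.131 ft.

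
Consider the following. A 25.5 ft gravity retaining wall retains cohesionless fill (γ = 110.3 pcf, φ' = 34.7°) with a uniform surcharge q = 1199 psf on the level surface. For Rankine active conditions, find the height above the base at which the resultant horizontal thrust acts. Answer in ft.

K_a = 0.2745.
Triangular part P₁ = ½K_aγH² = 9843 at H/3 = 8.500 ft; rectangular part P₂ = K_a q H = 8392 at H/2 = 12.75 ft.
ȳ = (P₁·8.500 + P₂·12.75)/(P₁+P₂) = 10.46 ft.

10.5 ft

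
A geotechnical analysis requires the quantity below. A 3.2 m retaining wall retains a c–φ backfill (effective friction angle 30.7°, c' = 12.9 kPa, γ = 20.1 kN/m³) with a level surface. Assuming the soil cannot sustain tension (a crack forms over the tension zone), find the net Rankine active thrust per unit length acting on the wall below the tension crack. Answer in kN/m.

K_a = 0.3240; √K_a = 0.5692.
Tension-crack depth z_c = 2c/(γ√K_a) = 2×12.9/(20.1×0.5692) = 2.255 m.
σ_a at base = K_a γ H − 2c√K_a = 0.3240×20.1×3.2 − 2×12.9×0.5692 = 6.155 kPa.
P_a = ½ × 6.155 × (H − z_c) = 0.5×6.155×0.9451 = 2.909 kN/m.

2.91 kN/m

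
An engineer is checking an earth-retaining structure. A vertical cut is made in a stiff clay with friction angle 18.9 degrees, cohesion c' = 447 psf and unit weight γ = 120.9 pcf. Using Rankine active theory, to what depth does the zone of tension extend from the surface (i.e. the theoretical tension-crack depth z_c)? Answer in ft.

K_a = tan²(45° − 18.9°/2) = 0.5107; √K_a = 0.7146.
The active pressure is zero where K_a γ z = 2c√K_a, so z_c = 2c/(γ√K_a) = 2×447/(120.9×0.7146) = 10.35 ft.

10.3 ft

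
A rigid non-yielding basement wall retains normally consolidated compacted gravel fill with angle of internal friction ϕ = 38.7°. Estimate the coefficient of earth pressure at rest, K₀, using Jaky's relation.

0.375

K₀ = 1 − sin φ' = 1 − sin 38.7° = 0.3748.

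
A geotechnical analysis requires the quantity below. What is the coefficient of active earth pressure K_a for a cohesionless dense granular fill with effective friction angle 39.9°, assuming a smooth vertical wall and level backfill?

0.218

K_a = (1 − sin φ)/(1 + sin φ) = (1 − sin 39.9°)/(1 + sin 39.9°) = 0.2184.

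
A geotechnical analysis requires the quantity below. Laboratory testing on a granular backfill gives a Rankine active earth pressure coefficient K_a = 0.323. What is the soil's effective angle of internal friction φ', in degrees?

K_a = tan²(45° − φ/2) ⇒ 45° − φ/2 = arctan(√0.323) = 29.61°.
φ = 2(45° − 29.61°) = 30.78°.

30.8°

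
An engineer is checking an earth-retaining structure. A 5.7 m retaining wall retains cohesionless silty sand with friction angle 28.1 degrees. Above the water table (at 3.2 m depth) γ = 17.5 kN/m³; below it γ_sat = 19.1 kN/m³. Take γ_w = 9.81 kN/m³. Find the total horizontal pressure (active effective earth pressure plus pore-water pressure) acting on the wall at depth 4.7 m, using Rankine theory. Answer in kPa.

K_a = (1 − sin φ)/(1 + sin φ) = 0.3596.
γ' = 19.1 − 9.81 = 9.290 kN/m³.
Effective vertical stress at 4.7 m: σ'_v = 17.5×3.2 + 9.290×1.50 = 69.94 kPa.
σ'_h = K_a σ'_v = 0.3596 × 69.94 = 25.15 kPa; u = γ_w × 1.50 = 14.71 kPa.
Total σ_h = 25.15 + 14.71 = 39.86 kPa.

39.9 kPa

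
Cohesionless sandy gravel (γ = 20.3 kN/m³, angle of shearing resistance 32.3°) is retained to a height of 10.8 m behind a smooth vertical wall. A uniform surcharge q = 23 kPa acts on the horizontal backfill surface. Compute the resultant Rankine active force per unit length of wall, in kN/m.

K_a = tan²(45° − φ/2) = 0.3035.
Soil triangle: ½ K_a γ H² = 0.5×0.3035×20.3×10.8² = 359.3 kN/m.
Surcharge rectangle: K_a q H = 0.3035×23×10.8 = 75.38 kN/m.
Total = 359.3 + 75.38 = 434.7 kN/m.

435 kN/m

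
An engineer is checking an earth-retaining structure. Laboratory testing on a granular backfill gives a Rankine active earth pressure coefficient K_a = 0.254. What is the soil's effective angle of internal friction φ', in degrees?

K_a = tan²(45° − φ/2) ⇒ 45° − φ/2 = arctan(√0.254) = 26.75°.
φ = 2(45° − 26.75°) = 36.51°.

36.5°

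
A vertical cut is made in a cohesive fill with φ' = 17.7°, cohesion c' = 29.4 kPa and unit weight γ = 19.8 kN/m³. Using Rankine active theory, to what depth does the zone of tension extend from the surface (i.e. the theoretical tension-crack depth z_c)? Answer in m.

4.07 m

K_a = tan²(45° − 17.7°/2) = 0.5337; √K_a = 0.7306.
The active pressure is zero where K_a γ z = 2c√K_a, so z_c = 2c/(γ√K_a) = 2×29.4/(19.8×0.7306) = 4.065 m.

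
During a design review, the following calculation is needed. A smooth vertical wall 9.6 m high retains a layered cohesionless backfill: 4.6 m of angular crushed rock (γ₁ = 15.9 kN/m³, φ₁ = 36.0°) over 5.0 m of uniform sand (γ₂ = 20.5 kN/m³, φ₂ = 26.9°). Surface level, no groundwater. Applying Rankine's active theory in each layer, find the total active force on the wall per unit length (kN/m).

278 kN/m

K_a1 = tan²(45°−36.0°/2) = 0.2596; K_a2 = tan²(45°−26.9°/2) = 0.3770.
Layer 1: σ at base = K_a1 γ₁ h₁ = 18.99 kPa; P₁ = ½×18.99×4.6 = 43.67.
Layer 2: σ_v at top = γ₁h₁ = 73.14; σ_h top = K_a2×73.14 = 27.57; σ_h base = K_a2×(73.14+20.5×5.0) = 66.22.
P₂ = ½(27.57+66.22)×5.0 = 234.5. Total P_a = 43.67+234.5 = 278.1 kN/m.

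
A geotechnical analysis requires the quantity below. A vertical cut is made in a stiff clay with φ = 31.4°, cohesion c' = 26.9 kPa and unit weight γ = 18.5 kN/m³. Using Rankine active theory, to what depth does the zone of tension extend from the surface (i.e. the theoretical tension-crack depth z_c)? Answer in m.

K_a = tan²(45° − 31.4°/2) = 0.3149; √K_a = 0.5612.
The active pressure is zero where K_a γ z = 2c√K_a, so z_c = 2c/(γ√K_a) = 2×26.9/(18.5×0.5612) = 5.182 m.

5.18 m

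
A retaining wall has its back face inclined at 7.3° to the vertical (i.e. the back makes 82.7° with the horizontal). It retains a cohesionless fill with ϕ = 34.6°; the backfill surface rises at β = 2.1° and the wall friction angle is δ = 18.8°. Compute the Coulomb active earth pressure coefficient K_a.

0.311

K_a = sin²(α+φ) / [sin²α · sin(α−δ) · (1 + √{sin(φ+δ)sin(φ−β) / (sin(α−δ)sin(α+β))})²].
With α = 82.7°, φ = 34.6°, δ = 18.8°, β = 2.1°: K_a = 0.3113.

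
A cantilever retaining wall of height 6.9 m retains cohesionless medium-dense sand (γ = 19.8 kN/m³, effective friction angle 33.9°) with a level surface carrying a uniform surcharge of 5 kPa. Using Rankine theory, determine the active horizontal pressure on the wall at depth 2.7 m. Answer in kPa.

K_a = (1 − sin φ)/(1 + sin φ) = 0.2839.
σ_v = γz + q = 19.8 × 2.7 + 5 = 58.46 kPa.
σ_h = K_a σ_v = 0.2839 × 58.46 = 16.60 kPa.

16.6 kPa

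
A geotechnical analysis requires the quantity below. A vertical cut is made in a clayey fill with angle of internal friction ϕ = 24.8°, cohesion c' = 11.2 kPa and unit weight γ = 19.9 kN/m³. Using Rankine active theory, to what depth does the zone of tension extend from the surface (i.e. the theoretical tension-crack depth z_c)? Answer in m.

1.76 m

K_a = tan²(45° − 24.8°/2) = 0.4090; √K_a = 0.6395.
The active pressure is zero where K_a γ z = 2c√K_a, so z_c = 2c/(γ√K_a) = 2×11.2/(19.9×0.6395) = 1.760 m.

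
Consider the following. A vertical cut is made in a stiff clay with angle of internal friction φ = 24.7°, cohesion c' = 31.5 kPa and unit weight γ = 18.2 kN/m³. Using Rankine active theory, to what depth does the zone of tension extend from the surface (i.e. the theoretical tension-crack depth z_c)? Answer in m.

5.40 m

K_a = tan²(45° − 24.7°/2) = 0.4106; √K_a = 0.6408.
The active pressure is zero where K_a γ z = 2c√K_a, so z_c = 2c/(γ√K_a) = 2×31.5/(18.2×0.6408) = 5.402 m.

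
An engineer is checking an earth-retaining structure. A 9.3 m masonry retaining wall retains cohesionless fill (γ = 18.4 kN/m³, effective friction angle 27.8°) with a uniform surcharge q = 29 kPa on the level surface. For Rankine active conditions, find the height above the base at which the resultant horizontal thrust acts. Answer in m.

K_a = 0.3639.
Triangular part P₁ = ½K_aγH² = 289.6 at H/3 = 3.100 m; rectangular part P₂ = K_a q H = 98.14 at H/2 = 4.650 m.
ȳ = (P₁·3.100 + P₂·4.650)/(P₁+P₂) = 3.492 m.

3.49 m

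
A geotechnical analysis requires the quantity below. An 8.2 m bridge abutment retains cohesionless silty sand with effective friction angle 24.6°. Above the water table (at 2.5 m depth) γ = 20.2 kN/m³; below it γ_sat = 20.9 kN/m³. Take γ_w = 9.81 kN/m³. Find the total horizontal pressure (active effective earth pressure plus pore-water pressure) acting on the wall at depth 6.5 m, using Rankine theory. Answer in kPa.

K_a = (1 − sin φ)/(1 + sin φ) = 0.4121.
γ' = 20.9 − 9.81 = 11.09 kN/m³.
Effective vertical stress at 6.5 m: σ'_v = 20.2×2.5 + 11.09×4.00 = 94.86 kPa.
σ'_h = K_a σ'_v = 0.4121 × 94.86 = 39.10 kPa; u = γ_w × 4.00 = 39.24 kPa.
Total σ_h = 39.10 + 39.24 = 78.34 kPa.

78.3 kPa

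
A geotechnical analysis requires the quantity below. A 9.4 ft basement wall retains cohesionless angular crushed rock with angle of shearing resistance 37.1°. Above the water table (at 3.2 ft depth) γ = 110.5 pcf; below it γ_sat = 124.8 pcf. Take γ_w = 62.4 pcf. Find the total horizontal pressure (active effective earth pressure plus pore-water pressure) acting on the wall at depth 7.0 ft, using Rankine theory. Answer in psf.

383 psf

K_a = (1 − sin φ)/(1 + sin φ) = 0.2475.
γ' = 124.8 − 62.4 = 62.40 pcf.
Effective vertical stress at 7.0 ft: σ'_v = 110.5×3.2 + 62.40×3.80 = 590.7 psf.
σ'_h = K_a σ'_v = 0.2475 × 590.7 = 146.2 psf; u = γ_w × 3.80 = 237.1 psf.
Total σ_h = 146.2 + 237.1 = 383.3 psf.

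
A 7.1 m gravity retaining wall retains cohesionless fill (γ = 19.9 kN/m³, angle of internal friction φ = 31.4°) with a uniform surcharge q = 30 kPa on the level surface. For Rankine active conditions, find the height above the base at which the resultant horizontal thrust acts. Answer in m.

K_a = 0.3149.
Triangular part P₁ = ½K_aγH² = 158.0 at H/3 = 2.367 m; rectangular part P₂ = K_a q H = 67.08 at H/2 = 3.550 m.
ȳ = (P₁·2.367 + P₂·3.550)/(P₁+P₂) = 2.719 m.

2.72 m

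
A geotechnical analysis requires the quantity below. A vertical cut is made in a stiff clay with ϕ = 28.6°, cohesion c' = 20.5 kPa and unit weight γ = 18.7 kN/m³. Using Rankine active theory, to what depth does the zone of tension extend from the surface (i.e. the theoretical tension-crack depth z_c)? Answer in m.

K_a = tan²(45° − 28.6°/2) = 0.3525; √K_a = 0.5938.
The active pressure is zero where K_a γ z = 2c√K_a, so z_c = 2c/(γ√K_a) = 2×20.5/(18.7×0.5938) = 3.693 m.

3.69 m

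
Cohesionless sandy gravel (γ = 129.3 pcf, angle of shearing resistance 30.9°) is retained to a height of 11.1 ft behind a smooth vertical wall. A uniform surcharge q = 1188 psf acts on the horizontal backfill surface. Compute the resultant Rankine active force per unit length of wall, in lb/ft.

K_a = tan²(45° − φ/2) = 0.3214.
Soil triangle: ½ K_a γ H² = 0.5×0.3214×129.3×11.1² = 2560 lb/ft.
Surcharge rectangle: K_a q H = 0.3214×1188×11.1 = 4238 lb/ft.
Total = 2560 + 4238 = 6798 lb/ft.

6800 lb/ft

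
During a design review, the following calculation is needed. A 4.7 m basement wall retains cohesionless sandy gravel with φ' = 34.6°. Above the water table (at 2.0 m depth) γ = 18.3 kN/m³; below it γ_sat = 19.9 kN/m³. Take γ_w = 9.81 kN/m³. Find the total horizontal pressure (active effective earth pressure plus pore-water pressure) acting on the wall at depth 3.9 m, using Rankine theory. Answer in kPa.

K_a = (1 − sin φ)/(1 + sin φ) = 0.2756.
γ' = 19.9 − 9.81 = 10.09 kN/m³.
Effective vertical stress at 3.9 m: σ'_v = 18.3×2.0 + 10.09×1.90 = 55.77 kPa.
σ'_h = K_a σ'_v = 0.2756 × 55.77 = 15.37 kPa; u = γ_w × 1.90 = 18.64 kPa.
Total σ_h = 15.37 + 18.64 = 34.01 kPa.

34.0 kPa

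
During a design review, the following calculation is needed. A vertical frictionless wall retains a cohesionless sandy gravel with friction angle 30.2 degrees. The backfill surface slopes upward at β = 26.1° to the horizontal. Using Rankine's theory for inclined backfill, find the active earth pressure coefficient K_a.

K_a = cos β · (cos β − √(cos²β − cos²φ)) / (cos β + √(cos²β − cos²φ)).
cos β = 0.8980, cos φ = 0.8643, √(cos²β − cos²φ) = 0.2439.
K_a = 0.8980 × (0.8980 − 0.2439)/(0.8980 + 0.2439) = 0.5144.

0.514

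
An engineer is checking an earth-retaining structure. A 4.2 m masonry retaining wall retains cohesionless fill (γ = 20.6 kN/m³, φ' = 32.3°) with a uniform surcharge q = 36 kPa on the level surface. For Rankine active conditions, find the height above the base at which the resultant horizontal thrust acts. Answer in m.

K_a = 0.3035.
Triangular part P₁ = ½K_aγH² = 55.14 at H/3 = 1.400 m; rectangular part P₂ = K_a q H = 45.89 at H/2 = 2.100 m.
ȳ = (P₁·1.400 + P₂·2.100)/(P₁+P₂) = 1.718 m.

1.72 m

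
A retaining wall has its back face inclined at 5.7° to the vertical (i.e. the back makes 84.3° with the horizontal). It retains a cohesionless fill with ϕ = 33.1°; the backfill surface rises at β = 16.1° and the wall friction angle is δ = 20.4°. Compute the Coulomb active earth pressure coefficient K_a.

K_a = sin²(α+φ) / [sin²α · sin(α−δ) · (1 + √{sin(φ+δ)sin(φ−β) / (sin(α−δ)sin(α+β))})²].
With α = 84.3°, φ = 33.1°, δ = 20.4°, β = 16.1°: K_a = 0.3858.

0.386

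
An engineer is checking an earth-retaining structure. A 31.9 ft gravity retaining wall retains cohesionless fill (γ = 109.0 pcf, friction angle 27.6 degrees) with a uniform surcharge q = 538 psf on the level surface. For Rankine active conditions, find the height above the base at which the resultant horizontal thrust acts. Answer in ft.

11.9 ft

K_a = 0.3668.
Triangular part P₁ = ½K_aγH² = 20340 at H/3 = 10.63 ft; rectangular part P₂ = K_a q H = 6295 at H/2 = 15.95 ft.
ȳ = (P₁·10.63 + P₂·15.95)/(P₁+P₂) = 11.89 ft.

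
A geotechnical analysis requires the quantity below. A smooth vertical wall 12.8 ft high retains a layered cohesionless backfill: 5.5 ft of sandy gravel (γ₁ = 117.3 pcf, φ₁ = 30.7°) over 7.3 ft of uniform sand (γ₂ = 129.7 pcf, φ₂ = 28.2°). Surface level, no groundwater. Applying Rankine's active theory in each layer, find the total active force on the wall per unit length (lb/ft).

K_a1 = tan²(45°−30.7°/2) = 0.3240; K_a2 = tan²(45°−28.2°/2) = 0.3582.
Layer 1: σ at base = K_a1 γ₁ h₁ = 209.0 psf; P₁ = ½×209.0×5.5 = 574.9.
Layer 2: σ_v at top = γ₁h₁ = 645.1; σ_h top = K_a2×645.1 = 231.1; σ_h base = K_a2×(645.1+129.7×7.3) = 570.2.
P₂ = ½(231.1+570.2)×7.3 = 2925. Total P_a = 574.9+2925 = 3500 lb/ft.

3500 lb/ft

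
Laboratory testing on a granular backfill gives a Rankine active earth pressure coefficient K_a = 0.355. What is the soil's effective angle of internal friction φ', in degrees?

K_a = tan²(45° − φ/2) ⇒ 45° − φ/2 = arctan(√0.355) = 30.79°.
φ = 2(45° − 30.79°) = 28.43°.

28.4°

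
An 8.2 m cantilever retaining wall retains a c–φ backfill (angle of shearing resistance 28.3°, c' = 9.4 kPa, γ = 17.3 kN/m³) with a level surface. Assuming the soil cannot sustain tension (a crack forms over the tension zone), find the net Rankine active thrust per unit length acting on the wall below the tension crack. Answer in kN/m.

K_a = 0.3568; √K_a = 0.5973.
Tension-crack depth z_c = 2c/(γ√K_a) = 2×9.4/(17.3×0.5973) = 1.819 m.
σ_a at base = K_a γ H − 2c√K_a = 0.3568×17.3×8.2 − 2×9.4×0.5973 = 39.38 kPa.
P_a = ½ × 39.38 × (H − z_c) = 0.5×39.38×6.381 = 125.6 kN/m.

126 kN/m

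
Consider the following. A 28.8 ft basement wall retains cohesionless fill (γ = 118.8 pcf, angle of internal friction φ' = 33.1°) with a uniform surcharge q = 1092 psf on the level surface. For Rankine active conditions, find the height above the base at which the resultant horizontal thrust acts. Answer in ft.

11.5 ft

K_a = 0.2936.
Triangular part P₁ = ½K_aγH² = 14460 at H/3 = 9.600 ft; rectangular part P₂ = K_a q H = 9233 at H/2 = 14.40 ft.
ȳ = (P₁·9.600 + P₂·14.40)/(P₁+P₂) = 11.47 ft.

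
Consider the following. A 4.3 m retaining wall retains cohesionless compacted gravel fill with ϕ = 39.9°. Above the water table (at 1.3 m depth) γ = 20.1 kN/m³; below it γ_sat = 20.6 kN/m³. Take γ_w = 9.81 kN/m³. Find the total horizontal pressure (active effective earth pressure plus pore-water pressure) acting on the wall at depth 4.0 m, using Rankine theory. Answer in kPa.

K_a = (1 − sin φ)/(1 + sin φ) = 0.2184.
γ' = 20.6 − 9.81 = 10.79 kN/m³.
Effective vertical stress at 4.0 m: σ'_v = 20.1×1.3 + 10.79×2.70 = 55.26 kPa.
σ'_h = K_a σ'_v = 0.2184 × 55.26 = 12.07 kPa; u = γ_w × 2.70 = 26.49 kPa.
Total σ_h = 12.07 + 26.49 = 38.56 kPa.

38.6 kPa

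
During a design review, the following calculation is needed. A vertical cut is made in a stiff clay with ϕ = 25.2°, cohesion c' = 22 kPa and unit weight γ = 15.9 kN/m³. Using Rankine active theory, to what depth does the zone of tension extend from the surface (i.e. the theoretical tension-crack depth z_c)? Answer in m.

4.36 m

K_a = tan²(45° − 25.2°/2) = 0.4027; √K_a = 0.6346.
The active pressure is zero where K_a γ z = 2c√K_a, so z_c = 2c/(γ√K_a) = 2×22/(15.9×0.6346) = 4.361 m.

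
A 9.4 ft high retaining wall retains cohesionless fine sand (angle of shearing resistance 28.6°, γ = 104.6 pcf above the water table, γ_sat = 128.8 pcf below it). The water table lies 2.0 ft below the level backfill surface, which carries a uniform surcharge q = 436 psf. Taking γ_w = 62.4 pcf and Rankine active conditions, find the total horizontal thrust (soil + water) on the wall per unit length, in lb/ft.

4410 lb/ft

K_a = tan²(45° − φ/2) = 0.3525.
γ' = 128.8 − 62.4 = 66.40 pcf. h₂ = H − d_w = 7.4 ft.
σ'_h: at surface K_a·q = 153.7; at WT K_a(q+γd_w) = 227.5; at base K_a(q+γd_w+γ'h₂) = 400.7 psf.
P₁ = ½(153.7+227.5)×2.0 = 381.2; P₂ = ½(227.5+400.7)×7.4 = 2324; P_w = ½γ_w h₂² = 1709.
Total = 381.2+2324+1709 = 4414 lb/ft.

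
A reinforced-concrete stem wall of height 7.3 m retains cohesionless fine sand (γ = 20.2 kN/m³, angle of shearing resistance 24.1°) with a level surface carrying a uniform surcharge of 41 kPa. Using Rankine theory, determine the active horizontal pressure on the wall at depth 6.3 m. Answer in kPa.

K_a = (1 − sin φ)/(1 + sin φ) = 0.4201.
σ_v = γz + q = 20.2 × 6.3 + 41 = 168.3 kPa.
σ_h = K_a σ_v = 0.4201 × 168.3 = 70.69 kPa.

70.7 kPa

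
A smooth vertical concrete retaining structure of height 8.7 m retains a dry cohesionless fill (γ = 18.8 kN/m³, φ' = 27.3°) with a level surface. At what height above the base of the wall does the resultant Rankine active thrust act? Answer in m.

2.90 m

K_a = 0.3711.
The pressure distribution is triangular, so the resultant acts at H/3 above the base = 8.7/3 = 2.900 m.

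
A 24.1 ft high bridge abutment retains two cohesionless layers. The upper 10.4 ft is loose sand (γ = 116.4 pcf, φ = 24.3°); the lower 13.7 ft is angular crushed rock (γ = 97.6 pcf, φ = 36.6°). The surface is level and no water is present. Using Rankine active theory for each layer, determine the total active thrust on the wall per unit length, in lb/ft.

K_a1 = tan²(45°−24.3°/2) = 0.4169; K_a2 = tan²(45°−36.6°/2) = 0.2530.
Layer 1: σ at base = K_a1 γ₁ h₁ = 504.7 psf; P₁ = ½×504.7×10.4 = 2624.
Layer 2: σ_v at top = γ₁h₁ = 1211; σ_h top = K_a2×1211 = 306.2; σ_h base = K_a2×(1211+97.6×13.7) = 644.5.
P₂ = ½(306.2+644.5)×13.7 = 6512. Total P_a = 2624+6512 = 9137 lb/ft.

9140 lb/ft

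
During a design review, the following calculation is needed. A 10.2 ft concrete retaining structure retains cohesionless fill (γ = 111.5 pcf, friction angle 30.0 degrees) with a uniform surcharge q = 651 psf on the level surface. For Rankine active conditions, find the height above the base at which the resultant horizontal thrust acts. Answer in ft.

K_a = 0.3333.
Triangular part P₁ = ½K_aγH² = 1933 at H/3 = 3.400 ft; rectangular part P₂ = K_a q H = 2213 at H/2 = 5.100 ft.
ȳ = (P₁·3.400 + P₂·5.100)/(P₁+P₂) = 4.307 ft.

4.31 ft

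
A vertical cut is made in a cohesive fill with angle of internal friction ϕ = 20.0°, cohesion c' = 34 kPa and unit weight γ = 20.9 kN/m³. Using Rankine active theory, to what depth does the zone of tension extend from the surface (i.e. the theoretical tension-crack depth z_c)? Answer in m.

K_a = tan²(45° − 20.0°/2) = 0.4903; √K_a = 0.7002.
The active pressure is zero where K_a γ z = 2c√K_a, so z_c = 2c/(γ√K_a) = 2×34/(20.9×0.7002) = 4.647 m.

4.65 m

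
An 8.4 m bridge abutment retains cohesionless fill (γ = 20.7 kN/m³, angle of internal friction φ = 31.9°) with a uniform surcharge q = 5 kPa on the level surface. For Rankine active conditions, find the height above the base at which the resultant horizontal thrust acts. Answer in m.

K_a = 0.3085.
Triangular part P₁ = ½K_aγH² = 225.3 at H/3 = 2.800 m; rectangular part P₂ = K_a q H = 12.96 at H/2 = 4.200 m.
ȳ = (P₁·2.800 + P₂·4.200)/(P₁+P₂) = 2.876 m.

2.88 m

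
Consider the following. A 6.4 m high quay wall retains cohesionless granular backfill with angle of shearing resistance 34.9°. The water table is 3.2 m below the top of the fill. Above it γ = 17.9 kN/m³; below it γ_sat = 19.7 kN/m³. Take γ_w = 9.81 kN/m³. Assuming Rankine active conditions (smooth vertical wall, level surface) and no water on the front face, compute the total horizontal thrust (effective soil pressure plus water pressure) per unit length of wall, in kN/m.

K_a = tan²(45° − φ/2) = 0.2721.
γ' = 19.7 − 9.81 = 9.890 kN/m³. Depth below WT = 3.2 m.
σ'_h at WT = K_a γ d_w = 15.59 kPa; at base = 15.59 + K_a γ' × 3.2 = 24.20 kPa.
P₁ (0–3.2 m) = ½×15.59×3.2 = 24.94. P₂ (3.2–6.4 m) = ½(15.59+24.20)×3.2 = 63.66.
P_w = ½ γ_w h₂² = 0.5×9.81×3.2² = 50.23. Total = 24.94+63.66+50.23 = 138.8 kN/m.

139 kN/m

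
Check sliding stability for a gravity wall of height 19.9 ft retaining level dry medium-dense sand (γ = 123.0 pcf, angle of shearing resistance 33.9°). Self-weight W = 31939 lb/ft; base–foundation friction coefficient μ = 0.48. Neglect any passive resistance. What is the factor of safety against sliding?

K_a = tan²(45° − 33.9°/2) = 0.2839.
P_a = ½K_aγH² = 0.5×0.2839×123.0×19.9² = 6914 lb/ft, acting at H/3 = 6.633 ft above the base.
FS_sliding = μW / P_a = 0.48×31939 / 6914 = 2.217.

2.22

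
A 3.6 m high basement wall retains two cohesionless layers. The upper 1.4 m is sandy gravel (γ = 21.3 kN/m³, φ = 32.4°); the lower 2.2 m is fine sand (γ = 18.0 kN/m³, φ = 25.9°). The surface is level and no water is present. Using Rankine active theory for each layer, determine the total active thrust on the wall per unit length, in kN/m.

K_a1 = tan²(45°−32.4°/2) = 0.3022; K_a2 = tan²(45°−25.9°/2) = 0.3920.
Layer 1: σ at base = K_a1 γ₁ h₁ = 9.013 kPa; P₁ = ½×9.013×1.4 = 6.309.
Layer 2: σ_v at top = γ₁h₁ = 29.82; σ_h top = K_a2×29.82 = 11.69; σ_h base = K_a2×(29.82+18.0×2.2) = 27.21.
P₂ = ½(11.69+27.21)×2.2 = 42.79. Total P_a = 6.309+42.79 = 49.10 kN/m.

49.1 kN/m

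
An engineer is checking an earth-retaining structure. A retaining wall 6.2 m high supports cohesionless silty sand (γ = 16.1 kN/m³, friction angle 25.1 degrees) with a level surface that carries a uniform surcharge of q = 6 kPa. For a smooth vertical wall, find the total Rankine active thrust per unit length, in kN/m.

140 kN/m

K_a = tan²(45° − φ/2) = 0.4043.
Soil triangle: ½ K_a γ H² = 0.5×0.4043×16.1×6.2² = 125.1 kN/m.
Surcharge rectangle: K_a q H = 0.4043×6×6.2 = 15.04 kN/m.
Total = 125.1 + 15.04 = 140.1 kN/m.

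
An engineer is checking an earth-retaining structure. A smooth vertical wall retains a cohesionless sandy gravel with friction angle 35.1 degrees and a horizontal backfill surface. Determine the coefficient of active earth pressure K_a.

K_a = tan²(45° − φ/2) = tan²(27.45°) = 0.2698.

0.270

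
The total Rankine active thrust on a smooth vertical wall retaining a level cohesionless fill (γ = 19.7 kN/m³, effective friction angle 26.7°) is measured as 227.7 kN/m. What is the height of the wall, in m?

7.80 m

K_a = 0.3800. P_a = ½ K_a γ H² ⇒ H = √(2P_a/(K_a γ)).
H = √(2×227.7/(0.3800×19.7)) = 7.800 m.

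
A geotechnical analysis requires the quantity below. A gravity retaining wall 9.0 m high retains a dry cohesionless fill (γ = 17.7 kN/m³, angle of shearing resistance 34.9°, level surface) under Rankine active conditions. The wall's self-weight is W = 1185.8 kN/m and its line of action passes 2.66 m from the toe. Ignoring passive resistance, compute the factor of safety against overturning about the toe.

5.39

K_a = tan²(45° − 34.9°/2) = 0.2721.
P_a = ½K_aγH² = 0.5×0.2721×17.7×9.0² = 195.1 kN/m, acting at H/3 = 3.000 m above the base.
Overturning moment M_o = P_a × H/3 = 195.1 × 3.000 = 585.3.
Resisting moment M_r = W × 2.66 = 1185.8 × 2.66 = 3154.
FS_overturning = M_r/M_o = 3154/585.3 = 5.389.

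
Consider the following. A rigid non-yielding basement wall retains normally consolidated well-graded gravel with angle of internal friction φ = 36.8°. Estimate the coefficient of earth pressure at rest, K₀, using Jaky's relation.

K₀ = 1 − sin φ' = 1 − sin 36.8° = 0.4010.

0.401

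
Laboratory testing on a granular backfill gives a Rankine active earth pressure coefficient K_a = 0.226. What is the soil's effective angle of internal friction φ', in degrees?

K_a = tan²(45° − φ/2) ⇒ 45° − φ/2 = arctan(√0.226) = 25.43°.
φ = 2(45° − 25.43°) = 39.15°.

39.1°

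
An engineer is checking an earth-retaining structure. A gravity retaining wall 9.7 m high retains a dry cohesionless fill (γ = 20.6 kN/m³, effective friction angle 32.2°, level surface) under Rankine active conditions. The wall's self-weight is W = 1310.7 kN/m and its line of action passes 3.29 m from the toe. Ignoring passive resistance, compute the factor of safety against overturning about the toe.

4.52

K_a = tan²(45° − 32.2°/2) = 0.3047.
P_a = ½K_aγH² = 0.5×0.3047×20.6×9.7² = 295.3 kN/m, acting at H/3 = 3.233 m above the base.
Overturning moment M_o = P_a × H/3 = 295.3 × 3.233 = 954.9.
Resisting moment M_r = W × 3.29 = 1310.7 × 3.29 = 4312.
FS_overturning = M_r/M_o = 4312/954.9 = 4.516.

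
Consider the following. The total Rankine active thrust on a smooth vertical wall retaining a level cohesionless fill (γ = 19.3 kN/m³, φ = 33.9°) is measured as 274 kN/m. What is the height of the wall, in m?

K_a = 0.2839. P_a = ½ K_a γ H² ⇒ H = √(2P_a/(K_a γ)).
H = √(2×274/(0.2839×19.3)) = 10.00 m.

10.0 m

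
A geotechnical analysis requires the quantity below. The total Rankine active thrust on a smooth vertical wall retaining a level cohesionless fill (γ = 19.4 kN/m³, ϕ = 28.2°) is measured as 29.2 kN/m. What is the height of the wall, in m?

K_a = 0.3582. P_a = ½ K_a γ H² ⇒ H = √(2P_a/(K_a γ)).
H = √(2×29.2/(0.3582×19.4)) = 2.899 m.

2.90 m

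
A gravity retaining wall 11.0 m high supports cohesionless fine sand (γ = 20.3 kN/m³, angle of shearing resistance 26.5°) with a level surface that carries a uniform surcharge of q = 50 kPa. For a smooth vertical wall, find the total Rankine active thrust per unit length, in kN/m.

K_a = tan²(45° − φ/2) = 0.3829.
Soil triangle: ½ K_a γ H² = 0.5×0.3829×20.3×11.0² = 470.3 kN/m.
Surcharge rectangle: K_a q H = 0.3829×50×11.0 = 210.6 kN/m.
Total = 470.3 + 210.6 = 680.9 kN/m.

681 kN/m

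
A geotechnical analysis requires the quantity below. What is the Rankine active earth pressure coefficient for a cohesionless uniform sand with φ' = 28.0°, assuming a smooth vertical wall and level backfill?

0.361

K_a = (1 − sin φ)/(1 + sin φ) = (1 − sin 28.0°)/(1 + sin 28.0°) = 0.3610.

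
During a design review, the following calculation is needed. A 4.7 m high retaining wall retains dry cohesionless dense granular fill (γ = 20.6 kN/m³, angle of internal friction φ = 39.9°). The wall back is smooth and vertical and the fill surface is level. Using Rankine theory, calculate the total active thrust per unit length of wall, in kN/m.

49.7 kN/m

K_a = tan²(45° − φ/2) = 0.2184.
P_a = ½ K_a γ H² = 0.5 × 0.2184 × 20.6 × 4.7² = 49.70 kN/m.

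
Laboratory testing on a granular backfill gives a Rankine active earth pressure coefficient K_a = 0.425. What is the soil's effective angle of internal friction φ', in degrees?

K_a = tan²(45° − φ/2) ⇒ 45° − φ/2 = arctan(√0.425) = 33.10°.
φ = 2(45° − 33.10°) = 23.80°.

23.8°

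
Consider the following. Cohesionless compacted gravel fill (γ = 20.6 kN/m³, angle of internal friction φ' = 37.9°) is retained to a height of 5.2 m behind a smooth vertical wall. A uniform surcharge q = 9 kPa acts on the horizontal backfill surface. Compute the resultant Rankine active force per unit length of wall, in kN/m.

77.7 kN/m

K_a = tan²(45° − φ/2) = 0.2389.
Soil triangle: ½ K_a γ H² = 0.5×0.2389×20.6×5.2² = 66.55 kN/m.
Surcharge rectangle: K_a q H = 0.2389×9×5.2 = 11.18 kN/m.
Total = 66.55 + 11.18 = 77.73 kN/m.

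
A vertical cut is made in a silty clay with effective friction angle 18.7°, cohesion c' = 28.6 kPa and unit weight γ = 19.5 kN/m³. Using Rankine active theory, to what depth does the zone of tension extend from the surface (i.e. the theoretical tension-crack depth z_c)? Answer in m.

4.09 m

K_a = tan²(45° − 18.7°/2) = 0.5144; √K_a = 0.7173.
The active pressure is zero where K_a γ z = 2c√K_a, so z_c = 2c/(γ√K_a) = 2×28.6/(19.5×0.7173) = 4.090 m.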